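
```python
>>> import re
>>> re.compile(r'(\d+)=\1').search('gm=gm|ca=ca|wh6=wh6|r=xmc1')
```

None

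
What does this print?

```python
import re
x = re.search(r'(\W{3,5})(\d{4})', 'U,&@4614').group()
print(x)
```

,&@4614

The pattern matches 3 to 5 of a non-word character (captured); then exactly 4 of a digit (captured).
`re.search` tries every starting position until one works.
The match spans [1:8] → ',&@4614'.
Captured: group 1 = ',&@', group 2 = '4614'.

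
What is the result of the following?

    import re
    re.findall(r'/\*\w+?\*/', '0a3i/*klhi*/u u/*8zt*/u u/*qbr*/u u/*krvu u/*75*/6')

Matches: at [4:12] → '/*klhi*/'; at [15:22] → '/*8zt*/'; at [25:32] → '/*qbr*/'; at [43:49] → '/*75*/'.
Since nothing is captured, `findall` lists the 4 matched substrings directly.

['/*klhi*/', '/*8zt*/', '/*qbr*/', '/*75*/']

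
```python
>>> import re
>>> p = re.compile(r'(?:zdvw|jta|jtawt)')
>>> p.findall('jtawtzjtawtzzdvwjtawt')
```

The regex engine tests alternatives in the order written; an earlier branch that matches wins even if a later one would match more.
Walking the string: at [0:3] → 'jta'; at [6:9] → 'jta'; at [12:16] → 'zdvw'; at [16:19] → 'jta'.
No capturing groups, so `findall` returns the 4 full match strings.

['jta', 'jta', 'zdvw', 'jta']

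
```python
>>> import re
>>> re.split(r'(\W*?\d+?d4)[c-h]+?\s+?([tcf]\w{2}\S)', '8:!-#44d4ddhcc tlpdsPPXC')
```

The pattern matches zero or more of a non-word character (lazy), then one or more of a digit (lazy), then the literal 'd4' (captured); then one or more of a character in [c-h] (lazy), then one or more of whitespace (lazy); then one of [tcf], then exactly 2 of a word character, then a non-whitespace character (captured).
`re.split` interleaves the captured-group text with the surrounding fragments.

['8', ':!-#44d4', 'tlpd', 'sPPXC']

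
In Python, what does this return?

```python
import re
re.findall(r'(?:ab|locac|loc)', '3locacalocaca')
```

['locac', 'locac']

Branches in `(...|...)` are attempted left-to-right; the first branch that allows the whole pattern to succeed is taken.
Walking the string: at [1:6] → 'locac'; at [7:12] → 'locac'.
No capturing groups, so `findall` returns the 2 full match strings.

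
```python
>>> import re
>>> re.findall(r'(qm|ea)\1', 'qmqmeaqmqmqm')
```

The backreference `\1` re-matches whatever the first group consumed, character for character.
Walking the string: at [0:4] match 'qmqm', group 1 = 'qm'; at [6:10] match 'qmqm', group 1 = 'qm'.
`findall` collects group 1 from each match (2 total).

['qm', 'qm']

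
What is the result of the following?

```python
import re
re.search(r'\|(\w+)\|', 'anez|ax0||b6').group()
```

Unlike `match`, `search` isn't anchored — it looks for the pattern anywhere in the string.
The match spans [4:9] → '|ax0|'.
Captured: group 1 = 'ax0'.

'|ax0|'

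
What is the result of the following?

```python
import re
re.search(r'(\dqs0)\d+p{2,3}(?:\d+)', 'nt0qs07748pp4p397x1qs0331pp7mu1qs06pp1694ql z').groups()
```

('0qs0',)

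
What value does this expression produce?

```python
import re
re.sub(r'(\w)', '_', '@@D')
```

'@@_'

Pattern: a word character (captured).
Every occurrence is swapped for '_'.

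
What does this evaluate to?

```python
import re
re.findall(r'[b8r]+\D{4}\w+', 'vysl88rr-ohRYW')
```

This matches one or more of one of [b8r], then exactly 4 of a non-digit; then one or more of a word character.
Walking the string: at [4:14] → '88rr-ohRYW'.
Since nothing is captured, `findall` lists the 1 matched substring directly.

['88rr-ohRYW']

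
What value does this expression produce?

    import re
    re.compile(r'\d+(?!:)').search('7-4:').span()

The negative lookahead/lookbehind blocks any match where the forbidden context is present.
`re.search` tries every starting position until one works.
The match spans [0:1] → '7'.

(0, 1)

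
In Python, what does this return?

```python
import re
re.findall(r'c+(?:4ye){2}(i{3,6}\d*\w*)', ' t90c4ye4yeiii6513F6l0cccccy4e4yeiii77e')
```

['iii6513F6l0cccccy4e4yeiii77e']

The pattern matches one or more of a literal 'c', then the literal '4ye' repeated 2 times; then 3 to 6 of a literal 'i', then zero or more of a digit, then zero or more of a word character (captured).
Matches: at [4:39] match 'c4ye4yeiii6513F6l0cccccy4e4yeiii77e', group 1 = 'iii6513F6l0cccccy4e4yeiii77e'.
With a single group, `findall` returns only what that group captured — 1 item.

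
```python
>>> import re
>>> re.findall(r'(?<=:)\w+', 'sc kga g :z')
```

Lookahead/lookbehind check context without consuming it, so the matched span excludes the asserted characters.
Matches: at [10:11] → 'z'.
With no groups in the pattern, `findall` gives back each whole match — 1 here.

['z']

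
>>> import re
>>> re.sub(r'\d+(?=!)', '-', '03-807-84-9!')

'03-807-84--!'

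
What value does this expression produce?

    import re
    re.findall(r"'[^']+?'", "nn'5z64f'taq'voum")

["'5z64f'"]

Scanning left to right: at [2:9] → "'5z64f'".
No capturing groups, so `findall` returns the 1 full match string.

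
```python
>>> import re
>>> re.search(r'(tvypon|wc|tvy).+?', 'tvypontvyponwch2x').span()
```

Alternation tries branches left to right and keeps the first one that lets the overall match succeed at that position.
`re.search` tries every starting position until one works.
The match spans [0:7] → 'tvypont'.
Captured: group 1 = 'tvypon'.

(0, 7)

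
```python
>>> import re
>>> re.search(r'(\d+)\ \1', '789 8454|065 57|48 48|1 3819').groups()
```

`\1` is not a pattern — it's the concrete string captured by group 1, re-applied verbatim.
`re.search` tries every starting position until one works.
The match spans [11:14] → '5 5'.
Captured: group 1 = '5'.

('5',)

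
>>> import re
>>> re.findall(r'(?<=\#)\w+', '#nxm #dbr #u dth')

Because the assertion is zero-width, the text it checks is not consumed and won't appear in the result.
Walking the string: at [1:4] → 'nxm'; at [6:9] → 'dbr'; at [11:12] → 'u'.
With no groups in the pattern, `findall` gives back each whole match — 3 here.

['nxm', 'dbr', 'u']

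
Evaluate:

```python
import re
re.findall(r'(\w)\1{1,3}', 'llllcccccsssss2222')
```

['l', 'c', 's', '2']

`\1` has to match the exact text group 1 already captured.
Scanning left to right: at [0:4] match 'llll', group 1 = 'l'; at [4:8] match 'cccc', group 1 = 'c'; at [9:13] match 'ssss', group 1 = 's'; at [14:18] match '2222', group 1 = '2'.
Because there's exactly one group, `findall` drops the full match and keeps group 1 from each hit.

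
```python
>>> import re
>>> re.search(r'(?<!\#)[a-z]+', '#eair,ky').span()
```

(2, 5)

A negative assertion filters positions out without eating any characters.
Unlike `match`, `search` isn't anchored — it looks for the pattern anywhere in the string.
The match spans [2:5] → 'air'.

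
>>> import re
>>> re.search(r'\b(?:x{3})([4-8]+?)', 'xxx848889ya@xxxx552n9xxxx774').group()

The pattern matches a word boundary (`\b`, zero-width); then exactly 3 of a literal 'x' (non-capturing group); then one or more of a character in [4-8] (lazy) (captured).
A non-greedy quantifier consumes as few characters as it can — just enough that the remainder of the pattern still matches from where it stops; whatever follows it matches normally.
`re.search` scans for the first position where the pattern succeeds.
The match spans [0:4] → 'xxx8'.
Captured: group 1 = '8'.

'xxx8'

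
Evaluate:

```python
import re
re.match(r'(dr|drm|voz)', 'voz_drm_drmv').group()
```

'voz'

`match` is anchored at position 0; if the pattern doesn't fit there, it returns None.
The match spans [0:3] → 'voz'.
Captured: group 1 = 'voz'.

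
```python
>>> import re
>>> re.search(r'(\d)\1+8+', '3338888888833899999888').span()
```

(0, 11)

`\1` is not a pattern — it's the concrete string captured by group 1, re-applied verbatim.
The match spans [0:11] → '33388888888'.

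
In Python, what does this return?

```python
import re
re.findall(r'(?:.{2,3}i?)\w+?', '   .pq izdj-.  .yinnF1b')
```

['  .p', 'q iz', '  .y', 'innF']

The pattern matches 2 to 3 of any character, then optionally a literal 'i' (non-capturing group); then one or more of a word character (lazy).
The `?` after the quantifier makes it lazy — it takes as little as possible before letting the rest of the pattern try.
Walking the string: at [1:5] → '  .p'; at [5:9] → 'q iz'; at [13:17] → '  .y'; at [17:21] → 'innF'.
No capturing groups, so `findall` returns the 4 full match strings.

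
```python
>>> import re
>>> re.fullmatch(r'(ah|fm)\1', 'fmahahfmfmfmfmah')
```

None

`re.fullmatch` requires the pattern to consume the entire string.
Here the pattern can't cover the whole string, so the call returns None.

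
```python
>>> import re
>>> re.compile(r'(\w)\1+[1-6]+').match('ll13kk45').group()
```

'll13'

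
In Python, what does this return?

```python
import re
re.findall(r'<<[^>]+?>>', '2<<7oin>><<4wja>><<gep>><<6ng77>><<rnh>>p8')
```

['<<7oin>>', '<<4wja>>', '<<gep>>', '<<6ng77>>', '<<rnh>>']

With no groups in the pattern, `findall` gives back each whole match — 5 here.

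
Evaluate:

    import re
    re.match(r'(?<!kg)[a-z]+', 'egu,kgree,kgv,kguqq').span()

With `match`, the pattern is implicitly anchored at the beginning.
The match spans [0:3] → 'egu'.

(0, 3)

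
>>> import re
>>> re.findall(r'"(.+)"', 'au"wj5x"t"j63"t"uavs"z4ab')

`findall` collects group 1 from the one match (1 total).

['wj5x"t"j63"t"uavs']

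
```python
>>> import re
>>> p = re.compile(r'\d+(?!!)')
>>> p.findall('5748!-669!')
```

['574', '66']

`(?!…)`/`(?<!…)` only lets a position through if the neighbouring text does NOT match; no characters are consumed.
Scanning left to right: at [0:3] → '574'; at [6:8] → '66'.
No capturing groups, so `findall` returns the 2 full match strings.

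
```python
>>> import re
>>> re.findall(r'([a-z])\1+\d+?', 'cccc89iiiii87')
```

['c', 'i']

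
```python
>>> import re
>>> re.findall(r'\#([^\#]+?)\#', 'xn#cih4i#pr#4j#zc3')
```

['cih4i', '4j']

Scanning left to right: at [2:9] match '#cih4i#', group 1 = 'cih4i'; at [11:15] match '#4j#', group 1 = '4j'.
`findall` collects group 1 from each match (2 total).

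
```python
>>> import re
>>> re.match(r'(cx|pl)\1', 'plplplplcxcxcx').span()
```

`re.match` won't scan ahead — the pattern has to work from the very first character.
The match spans [0:4] → 'plpl'.

(0, 4)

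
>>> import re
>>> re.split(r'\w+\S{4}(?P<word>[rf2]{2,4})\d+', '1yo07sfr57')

Pattern: one or more of a word character, then exactly 4 of a non-whitespace character; then 2 to 4 of one of [rf2] (captured as 'word'); then one or more of a digit.
With a capturing group present, the delimiter's captured portion is kept in the result list.

['', 'fr', '']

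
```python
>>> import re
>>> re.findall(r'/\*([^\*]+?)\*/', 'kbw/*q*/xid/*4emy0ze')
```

`findall` collects group 1 from the one match (1 total).

['q']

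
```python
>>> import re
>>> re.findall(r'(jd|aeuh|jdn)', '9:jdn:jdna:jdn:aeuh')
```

['jd', 'jd', 'jd', 'aeuh']

`|` is ordered: at each position the engine commits to the first alternative that works.
Walking the string: at [2:4] match 'jd', group 1 = 'jd'; at [6:8] match 'jd', group 1 = 'jd'; at [11:13] match 'jd', group 1 = 'jd'; at [15:19] match 'aeuh', group 1 = 'aeuh'.
Because there's exactly one group, `findall` drops the full match and keeps group 1 from each hit.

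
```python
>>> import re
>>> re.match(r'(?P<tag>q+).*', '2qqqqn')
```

None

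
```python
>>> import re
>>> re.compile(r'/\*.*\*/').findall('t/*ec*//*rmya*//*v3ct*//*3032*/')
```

['/*ec*//*rmya*//*v3ct*//*3032*/']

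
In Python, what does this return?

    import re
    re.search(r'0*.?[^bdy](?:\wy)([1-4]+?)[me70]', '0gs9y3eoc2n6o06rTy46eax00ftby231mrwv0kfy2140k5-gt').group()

Pattern: zero or more of a literal '0', then optionally any character, then any character except [bdy]; then a word character, then a literal 'y' (non-capturing group); then one or more of a character in [1-4] (lazy) (captured); then one of [me70].
`re.search` tries every starting position until one works.
The match spans [0:7] → '0gs9y3e'.
Captured: group 1 = '3'.

'0gs9y3e'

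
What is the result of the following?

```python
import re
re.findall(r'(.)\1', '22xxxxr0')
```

`\1` is not a pattern — it's the concrete string captured by group 1, re-applied verbatim.
`findall` collects group 1 from each match (3 total).

['2', 'x', 'x']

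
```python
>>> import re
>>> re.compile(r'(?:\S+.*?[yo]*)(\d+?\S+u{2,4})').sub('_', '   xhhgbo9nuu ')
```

'   _ '

The pattern matches one or more of a non-whitespace character, then zero or more of any character (lazy), then zero or more of one of [yo] (non-capturing group); then one or more of a digit (lazy), then one or more of a non-whitespace character, then 2 to 4 of a literal 'u' (captured).
Matches: at [3:13] → 'xhhgbo9nuu'.
`sub` substitutes '_' at each match site.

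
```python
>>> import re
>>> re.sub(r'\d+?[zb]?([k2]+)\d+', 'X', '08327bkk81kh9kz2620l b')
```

'Xbkk81kh9kzXl b'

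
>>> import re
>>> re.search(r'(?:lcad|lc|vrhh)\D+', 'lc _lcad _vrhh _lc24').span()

Unlike `match`, `search` isn't anchored — it looks for the pattern anywhere in the string.
The match spans [0:18] → 'lc _lcad _vrhh _lc'.

(0, 18)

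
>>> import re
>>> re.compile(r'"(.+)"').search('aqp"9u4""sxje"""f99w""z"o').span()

(3, 24)

`re.search` tries every starting position until one works.
The match spans [3:24] → '"9u4""sxje"""f99w""z"'.
Captured: group 1 = '9u4""sxje"""f99w""z'.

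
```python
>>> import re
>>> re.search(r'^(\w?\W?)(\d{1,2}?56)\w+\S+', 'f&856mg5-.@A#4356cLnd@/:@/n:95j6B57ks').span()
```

Pattern: anchored at the start of the string; then optionally a word character, then optionally a non-word character (captured); then 1 to 2 of a digit (lazy), then the literal '56' (captured); then one or more of a word character, then one or more of a non-whitespace character.
The match spans [0:37] → 'f&856mg5-.@A#4356cLnd@/:@/n:95j6B57ks'.

(0, 37)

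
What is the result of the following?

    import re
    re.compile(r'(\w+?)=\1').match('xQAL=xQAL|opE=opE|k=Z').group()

'xQAL=xQAL'

`re.match` won't scan ahead — the pattern has to work from the very first character.
The match spans [0:9] → 'xQAL=xQAL'.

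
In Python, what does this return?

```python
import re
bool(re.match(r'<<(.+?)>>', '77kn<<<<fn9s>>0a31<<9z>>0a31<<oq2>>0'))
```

With `match`, the pattern is implicitly anchored at the beginning.
Here position 0 doesn't satisfy it, so the call returns None, and `bool(None)` is False.

False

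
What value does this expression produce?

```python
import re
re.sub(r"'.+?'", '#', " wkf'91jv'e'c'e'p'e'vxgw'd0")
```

Lazy quantifiers expand one character at a time until the remainder of the pattern can match.
Matches: at [4:10] → "'91jv'"; at [11:14] → "'c'"; at [15:18] → "'p'"; at [19:25] → "'vxgw'".
Every occurrence is swapped for '#'.

' wkf#e#e#e#d0'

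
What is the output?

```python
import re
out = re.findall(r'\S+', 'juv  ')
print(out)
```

['juv']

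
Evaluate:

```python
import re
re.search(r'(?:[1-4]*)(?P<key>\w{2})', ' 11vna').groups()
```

('vn',)

This matches zero or more of a character in [1-4] (non-capturing group); then exactly 2 of a word character (captured as 'key').
`search` walks the string left to right and returns the first match it finds.
The match spans [1:5] → '11vn'.
Captured: group 1 = 'vn'.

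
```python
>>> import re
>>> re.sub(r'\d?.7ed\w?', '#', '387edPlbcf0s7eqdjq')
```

The pattern matches optionally a digit, then any character, then the literal '7ed'; then optionally a word character.
Every occurrence is swapped for '#'.

'#lbcf0s7eqdjq'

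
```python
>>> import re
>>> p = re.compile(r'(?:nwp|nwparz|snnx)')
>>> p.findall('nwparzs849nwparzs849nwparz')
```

Alternation isn't longest-match — the leftmost alternative that fits at this position is chosen.
Scanning left to right: at [0:3] → 'nwp'; at [10:13] → 'nwp'; at [20:23] → 'nwp'.
With no groups in the pattern, `findall` gives back each whole match — 3 here.

['nwp', 'nwp', 'nwp']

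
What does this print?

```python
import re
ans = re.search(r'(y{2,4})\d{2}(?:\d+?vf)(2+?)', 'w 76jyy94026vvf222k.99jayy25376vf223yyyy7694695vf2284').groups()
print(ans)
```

('yy', '2')

The match spans [24:34] → 'yy25376vf2'.
Captured: group 1 = 'yy', group 2 = '2'.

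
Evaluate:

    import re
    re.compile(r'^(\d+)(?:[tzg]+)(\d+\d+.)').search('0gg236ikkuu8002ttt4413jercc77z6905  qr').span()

This matches anchored at the start of the string; then one or more of a digit (captured); then one or more of one of [tzg] (non-capturing group); then one or more of a digit, then one or more of a digit, then any character (captured).
`re.search` scans for the first position where the pattern succeeds.
The match spans [0:7] → '0gg236i'.
Captured: group 1 = '0', group 2 = '236i'.

(0, 7)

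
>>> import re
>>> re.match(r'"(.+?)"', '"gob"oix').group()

'"gob"'

`match` is anchored at position 0; if the pattern doesn't fit there, it returns None.
The match spans [0:5] → '"gob"'.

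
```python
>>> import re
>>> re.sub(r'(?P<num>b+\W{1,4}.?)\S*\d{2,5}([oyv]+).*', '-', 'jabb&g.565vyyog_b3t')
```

'ja-'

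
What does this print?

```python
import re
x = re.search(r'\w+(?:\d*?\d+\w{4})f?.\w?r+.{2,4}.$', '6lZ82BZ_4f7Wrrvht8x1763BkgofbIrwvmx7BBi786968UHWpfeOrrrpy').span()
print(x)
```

The match spans [0:57] → '6lZ82BZ_4f7Wrrvht8x1763BkgofbIrwvmx7BBi786968UHWpfeOrrrpy'.

(0, 57)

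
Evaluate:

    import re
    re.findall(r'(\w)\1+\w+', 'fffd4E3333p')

A backreference is literal: `\1` must see the identical characters the first group matched.
One capturing group, so `findall` returns just the captured substring from the one match — 1 in all.

['f']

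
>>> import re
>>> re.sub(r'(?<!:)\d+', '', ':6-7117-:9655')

The negative lookahead/lookbehind blocks any match where the forbidden context is present.
Matches: at [3:7] → '7117'; at [10:13] → '655'.
Each match is replaced by ''.

':6--:9'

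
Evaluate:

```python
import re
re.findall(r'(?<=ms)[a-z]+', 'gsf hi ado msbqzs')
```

Because the assertion is zero-width, the text it checks is not consumed and won't appear in the result.
`findall` yields the raw match text (1 of them) because the pattern has no groups.

['bqzs']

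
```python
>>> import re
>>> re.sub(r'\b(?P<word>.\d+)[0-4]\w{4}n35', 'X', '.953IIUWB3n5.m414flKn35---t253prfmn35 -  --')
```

'.953IIUWB3n5.X---X -  --'

The pattern matches a word boundary (`\b`, zero-width); then any character, then one or more of a digit (captured as 'word'); then a character in [0-4], then exactly 4 of a word character, then the literal 'n35'.
Each match is replaced by 'X'.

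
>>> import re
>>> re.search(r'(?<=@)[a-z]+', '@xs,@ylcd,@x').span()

(1, 3)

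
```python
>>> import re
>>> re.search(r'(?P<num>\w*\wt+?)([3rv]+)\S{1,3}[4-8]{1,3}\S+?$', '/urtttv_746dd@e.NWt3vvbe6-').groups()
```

The match spans [1:26] → 'urtttv_746dd@e.NWt3vvbe6-'.
Captured: group 1 = 'urttt', group 2 = 'v'.

('urttt', 'v')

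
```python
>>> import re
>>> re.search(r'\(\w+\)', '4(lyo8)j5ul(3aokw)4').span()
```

`re.search` tries every starting position until one works.
The match spans [1:7] → '(lyo8)'.

(1, 7)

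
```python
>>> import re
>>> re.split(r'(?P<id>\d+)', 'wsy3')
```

['wsy', '3', '']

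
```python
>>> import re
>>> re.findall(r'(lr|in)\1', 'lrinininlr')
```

['in']

After group 1 captures some text, `\1` only succeeds where that same text appears again.
Scanning left to right: at [2:6] match 'inin', group 1 = 'in'.
One capturing group, so `findall` returns just the captured substring from the one match — 1 in all.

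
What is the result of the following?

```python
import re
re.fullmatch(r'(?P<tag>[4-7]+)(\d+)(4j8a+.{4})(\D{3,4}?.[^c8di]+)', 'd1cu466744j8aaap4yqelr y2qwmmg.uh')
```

None

The pattern matches one or more of a character in [4-7] (captured as 'tag'); then one or more of a digit (captured); then the literal '4j8', then one or more of a literal 'a', then exactly 4 of any character (captured); then 3 to 4 of a non-digit (lazy), then any character, then one or more of any character except [c8di] (captured).
`re.fullmatch` is like wrapping the pattern in `^…$` (in single-line mode).
Here the string isn't matched end-to-end, so the call returns None.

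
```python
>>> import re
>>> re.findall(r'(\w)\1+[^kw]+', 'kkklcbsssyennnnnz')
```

['k']

After group 1 captures some text, `\1` only succeeds where that same text appears again.
One capturing group, so `findall` returns just the captured substring from the one match — 1 in all.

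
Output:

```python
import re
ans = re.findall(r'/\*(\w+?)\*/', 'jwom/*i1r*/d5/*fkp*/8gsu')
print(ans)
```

['i1r', 'fkp']

`findall` collects group 1 from each match (2 total).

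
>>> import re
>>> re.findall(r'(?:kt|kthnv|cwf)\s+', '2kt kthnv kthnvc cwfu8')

['kt ', 'kthnv ']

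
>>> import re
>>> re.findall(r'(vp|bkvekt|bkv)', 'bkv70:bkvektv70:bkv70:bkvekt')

['bkv', 'bkvekt', 'bkv', 'bkvekt']

The regex engine tests alternatives in the order written; an earlier branch that matches wins even if a later one would match more.
Walking the string: at [0:3] match 'bkv', group 1 = 'bkv'; at [6:12] match 'bkvekt', group 1 = 'bkvekt'; at [16:19] match 'bkv', group 1 = 'bkv'; at [22:28] match 'bkvekt', group 1 = 'bkvekt'.
One capturing group, so `findall` returns just the captured substring from each match — 4 in all.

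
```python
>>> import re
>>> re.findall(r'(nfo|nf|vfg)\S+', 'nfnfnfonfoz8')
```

Matches: at [0:12] match 'nfnfnfonfoz8', group 1 = 'nf'.
`findall` collects group 1 from the one match (1 total).

['nf']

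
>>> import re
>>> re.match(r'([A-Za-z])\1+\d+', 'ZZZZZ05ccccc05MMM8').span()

`re.match` won't scan ahead — the pattern has to work from the very first character.
The match spans [0:7] → 'ZZZZZ05'.

(0, 7)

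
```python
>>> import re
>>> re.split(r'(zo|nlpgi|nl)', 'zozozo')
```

['', 'zo', '', 'zo', '', 'zo', '']

Matches to split on: at [0:2] → 'zo'; at [2:4] → 'zo'; at [4:6] → 'zo'.
Because the pattern has a capturing group, `split` also inserts each captured text between the pieces.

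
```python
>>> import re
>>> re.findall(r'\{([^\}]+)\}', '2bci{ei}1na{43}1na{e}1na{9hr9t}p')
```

Walking the string: at [4:8] match '{ei}', group 1 = 'ei'; at [11:15] match '{43}', group 1 = '43'; at [18:21] match '{e}', group 1 = 'e'; at [24:31] match '{9hr9t}', group 1 = '9hr9t'.
Because there's exactly one group, `findall` drops the full match and keeps group 1 from each hit.

['ei', '43', 'e', '9hr9t']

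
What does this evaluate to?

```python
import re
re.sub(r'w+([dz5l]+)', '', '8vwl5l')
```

This matches one or more of a literal 'w'; then one or more of one of [dz5l] (captured).
Matches: at [2:6] → 'wl5l'.
Every occurrence is swapped for ''.

'8v'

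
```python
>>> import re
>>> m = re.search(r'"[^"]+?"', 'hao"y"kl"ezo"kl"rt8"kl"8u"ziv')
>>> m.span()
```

`re.search` scans for the first position where the pattern succeeds.
The match spans [3:6] → '"y"'.

(3, 6)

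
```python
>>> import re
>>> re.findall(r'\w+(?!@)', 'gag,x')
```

['gag', 'x']

The negative lookahead/lookbehind blocks any match where the forbidden context is present.
Scanning left to right: at [0:3] → 'gag'; at [4:5] → 'x'.
Since nothing is captured, `findall` lists the 2 matched substrings directly.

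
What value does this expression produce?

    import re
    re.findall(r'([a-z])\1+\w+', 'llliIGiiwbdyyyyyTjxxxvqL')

['l']

`\1` is not a pattern — it's the concrete string captured by group 1, re-applied verbatim.
Walking the string: at [0:24] match 'llliIGiiwbdyyyyyTjxxxvqL', group 1 = 'l'.
With a single group, `findall` returns only what that group captured — 1 item.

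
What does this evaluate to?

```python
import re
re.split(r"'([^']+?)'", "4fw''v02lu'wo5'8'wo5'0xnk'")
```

The group in the pattern means `split` returns the separators' captures alongside the pieces.

["4fw'", 'v02lu', 'wo5', '8', 'wo5', '0xnk', '']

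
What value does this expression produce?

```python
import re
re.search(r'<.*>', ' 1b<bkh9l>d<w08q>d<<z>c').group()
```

'<bkh9l>d<w08q>d<<z>'

The match spans [3:22] → '<bkh9l>d<w08q>d<<z>'.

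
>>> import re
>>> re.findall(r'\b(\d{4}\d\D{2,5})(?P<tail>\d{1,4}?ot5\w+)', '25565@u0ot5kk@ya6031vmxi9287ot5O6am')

This matches a word boundary (`\b`, zero-width); then exactly 4 of a digit, then a digit, then 2 to 5 of a non-digit (captured); then 1 to 4 of a digit (lazy), then the literal 'ot5', then one or more of a word character (captured as 'tail').
Walking the string: at [0:13] match '25565@u0ot5kk', groups = ('25565@u', '0ot5kk').
With 2 capturing groups, `findall` returns a 2-tuple per match.

[('25565@u', '0ot5kk')]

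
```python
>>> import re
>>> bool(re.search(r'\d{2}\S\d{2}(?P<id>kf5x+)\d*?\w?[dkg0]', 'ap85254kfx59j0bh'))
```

False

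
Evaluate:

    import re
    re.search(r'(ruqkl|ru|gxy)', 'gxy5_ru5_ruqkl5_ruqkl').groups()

('gxy',)

Unlike `match`, `search` isn't anchored — it looks for the pattern anywhere in the string.
The match spans [0:3] → 'gxy'.
Captured: group 1 = 'gxy'.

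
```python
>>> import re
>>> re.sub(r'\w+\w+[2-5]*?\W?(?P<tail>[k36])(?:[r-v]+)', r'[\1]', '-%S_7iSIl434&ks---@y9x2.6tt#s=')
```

Pattern: one or more of a word character, then one or more of a word character; then zero or more of a character in [2-5] (lazy), then optionally a non-word character; then one of [k36] (captured as 'tail'); then one or more of a character in [r-v] (non-capturing group).
Matches: at [2:15] → 'S_7iSIl434&ks'; at [19:27] → 'y9x2.6tt'.
Each match is replaced using the text its own group 1 captured.

'-%[k]---@[6]#s='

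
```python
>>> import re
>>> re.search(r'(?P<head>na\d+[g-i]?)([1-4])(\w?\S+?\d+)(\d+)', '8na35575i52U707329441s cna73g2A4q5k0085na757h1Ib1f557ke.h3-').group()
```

'na73g2A4q5k0085'

This matches the literal 'na', then one or more of a digit, then optionally a character in [g-i] (captured as 'head'); then a character in [1-4] (captured); then optionally a word character, then one or more of a non-whitespace character (lazy), then one or more of a digit (captured); then one or more of a digit (captured).
The `?` after the quantifier makes it lazy — it takes as little as possible before letting the rest of the pattern try.
`re.search` tries every starting position until one works.
The match spans [24:39] → 'na73g2A4q5k0085'.
Captured: group 1 = 'na73g', group 2 = '2', group 3 = 'A4q5k008', group 4 = '5'.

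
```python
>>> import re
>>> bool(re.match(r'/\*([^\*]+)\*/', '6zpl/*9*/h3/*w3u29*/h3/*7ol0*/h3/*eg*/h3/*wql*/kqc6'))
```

`match` is anchored at position 0; if the pattern doesn't fit there, it returns None.
Here the pattern fails at index 0, so the call returns None, and `bool(None)` is False.

False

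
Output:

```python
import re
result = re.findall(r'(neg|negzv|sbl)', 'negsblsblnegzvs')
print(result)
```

Alternation tries branches left to right and keeps the first one that lets the overall match succeed at that position.
With a single group, `findall` returns only what that group captured — 4 items.

['neg', 'sbl', 'sbl', 'neg']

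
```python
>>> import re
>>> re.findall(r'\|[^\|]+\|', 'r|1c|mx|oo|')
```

['|1c|', '|oo|']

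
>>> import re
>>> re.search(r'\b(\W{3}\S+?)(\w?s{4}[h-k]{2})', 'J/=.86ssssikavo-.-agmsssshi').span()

This matches a word boundary (`\b`, zero-width); then exactly 3 of a non-word character, then one or more of a non-whitespace character (lazy) (captured); then optionally a word character, then exactly 4 of a literal 's', then exactly 2 of a character in [h-k] (captured).
`re.search` scans for the first position where the pattern succeeds.
The match spans [1:12] → '/=.86ssssik'.
Captured: group 1 = '/=.8', group 2 = '6ssssik'.

(1, 12)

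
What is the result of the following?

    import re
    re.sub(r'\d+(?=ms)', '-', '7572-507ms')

'7572--ms'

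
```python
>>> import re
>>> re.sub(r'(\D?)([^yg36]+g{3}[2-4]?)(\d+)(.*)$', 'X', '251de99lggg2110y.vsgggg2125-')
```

'X'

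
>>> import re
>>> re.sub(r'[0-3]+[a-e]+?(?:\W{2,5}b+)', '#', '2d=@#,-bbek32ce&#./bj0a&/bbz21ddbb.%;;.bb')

`sub` substitutes '#' at each match site.

'#ek#j#z#'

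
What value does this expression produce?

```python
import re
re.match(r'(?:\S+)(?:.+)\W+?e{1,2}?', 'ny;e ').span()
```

The pattern matches one or more of a non-whitespace character (non-capturing group); then one or more of any character (non-capturing group); then one or more of a non-word character (lazy), then 1 to 2 of a literal 'e' (lazy).
With `match`, the pattern is implicitly anchored at the beginning.
The match spans [0:4] → 'ny;e'.

(0, 4)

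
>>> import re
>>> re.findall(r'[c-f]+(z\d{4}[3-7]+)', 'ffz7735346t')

['z7735346']

Pattern: one or more of a character in [c-f]; then the literal 'z', then exactly 4 of a digit, then one or more of a character in [3-7] (captured).
Walking the string: at [0:10] match 'ffz7735346', group 1 = 'z7735346'.
One capturing group, so `findall` returns just the captured substring from the one match — 1 in all.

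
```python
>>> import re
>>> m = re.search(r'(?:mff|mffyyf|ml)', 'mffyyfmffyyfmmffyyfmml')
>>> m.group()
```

The regex engine tests alternatives in the order written; an earlier branch that matches wins even if a later one would match more.
`re.search` scans for the first position where the pattern succeeds.
The match spans [0:3] → 'mff'.

'mff'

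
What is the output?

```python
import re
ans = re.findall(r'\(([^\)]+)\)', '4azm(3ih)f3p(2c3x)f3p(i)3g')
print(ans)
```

['3ih', '2c3x', 'i']

Scanning left to right: at [4:9] match '(3ih)', group 1 = '3ih'; at [12:18] match '(2c3x)', group 1 = '2c3x'; at [21:24] match '(i)', group 1 = 'i'.
One capturing group, so `findall` returns just the captured substring from each match — 3 in all.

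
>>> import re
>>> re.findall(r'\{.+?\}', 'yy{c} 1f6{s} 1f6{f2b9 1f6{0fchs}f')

['{c}', '{s}', '{f2b9 1f6{0fchs}']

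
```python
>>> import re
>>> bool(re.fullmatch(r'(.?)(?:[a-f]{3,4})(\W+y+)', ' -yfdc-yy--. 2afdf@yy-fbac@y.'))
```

False

This matches optionally any character (captured); then 3 to 4 of a character in [a-f] (non-capturing group); then one or more of a non-word character, then one or more of the literal 'y' (captured).
`fullmatch` succeeds only if the pattern covers the string from start to end.
Here there's no way to consume every character, so the call returns None, and `bool(None)` is False.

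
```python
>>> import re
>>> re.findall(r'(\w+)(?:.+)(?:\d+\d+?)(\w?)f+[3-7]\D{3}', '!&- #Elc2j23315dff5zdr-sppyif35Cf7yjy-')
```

The pattern matches one or more of a word character (captured); then one or more of any character (non-capturing group); then one or more of a digit, then one or more of a digit (lazy) (non-capturing group); then optionally a word character (captured); then one or more of the literal 'f', then a character in [3-7], then exactly 3 of a non-digit.
Matches: at [5:37] match 'Elc2j23315dff5zdr-sppyif35Cf7yjy', groups = ('Elc2j23315dff5zdr', 'C').
Multiple groups make `findall` return tuples — one 2-tuple for the one match.

[('Elc2j23315dff5zdr', 'C')]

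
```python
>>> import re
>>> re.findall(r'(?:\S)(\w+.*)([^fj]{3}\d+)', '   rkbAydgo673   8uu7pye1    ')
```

The pattern matches a non-whitespace character (non-capturing group); then one or more of a word character, then zero or more of any character (captured); then exactly 3 of any character except [fj], then one or more of a digit (captured).
Walking the string: at [3:25] match 'rkbAydgo673   8uu7pye1', groups = ('kbAydgo673   8uu7', 'pye1').
With 2 capturing groups, `findall` returns a 2-tuple per match.

[('kbAydgo673   8uu7', 'pye1')]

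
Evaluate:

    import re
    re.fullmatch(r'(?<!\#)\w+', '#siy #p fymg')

None

The negative lookahead/lookbehind blocks any match where the forbidden context is present.
`re.fullmatch` requires the pattern to consume the entire string.
Here the string isn't matched end-to-end, so the call returns None.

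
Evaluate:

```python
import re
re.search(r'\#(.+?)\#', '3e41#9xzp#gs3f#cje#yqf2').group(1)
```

'9xzp'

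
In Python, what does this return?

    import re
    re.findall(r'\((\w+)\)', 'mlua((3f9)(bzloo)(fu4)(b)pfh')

Matches: at [5:10] match '(3f9)', group 1 = '3f9'; at [10:17] match '(bzloo)', group 1 = 'bzloo'; at [17:22] match '(fu4)', group 1 = 'fu4'; at [22:25] match '(b)', group 1 = 'b'.
`findall` collects group 1 from each match (4 total).

['3f9', 'bzloo', 'fu4', 'b']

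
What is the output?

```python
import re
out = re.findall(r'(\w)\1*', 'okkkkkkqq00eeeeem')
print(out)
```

['o', 'k', 'q', '0', 'e', 'm']

The backreference `\1` re-matches whatever the first group consumed, character for character.
Matches: at [0:1] match 'o', group 1 = 'o'; at [1:7] match 'kkkkkk', group 1 = 'k'; at [7:9] match 'qq', group 1 = 'q'; at [9:11] match '00', group 1 = '0'; at [11:16] match 'eeeee', group 1 = 'e'; ….
Because there's exactly one group, `findall` drops the full match and keeps group 1 from each hit.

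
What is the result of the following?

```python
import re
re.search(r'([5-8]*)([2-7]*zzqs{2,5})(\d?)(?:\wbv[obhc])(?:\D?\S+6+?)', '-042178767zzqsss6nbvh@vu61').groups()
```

This matches zero or more of a character in [5-8] (captured); then zero or more of a character in [2-7], then the literal 'zzq', then 2 to 5 of a literal 's' (captured); then optionally a digit (captured); then a word character, then the literal 'bv', then one of [obhc] (non-capturing group); then optionally a non-digit, then one or more of a non-whitespace character, then one or more of a literal '6' (lazy) (non-capturing group).
`search` walks the string left to right and returns the first match it finds.
The match spans [5:25] → '78767zzqsss6nbvh@vu6'.
Captured: group 1 = '78767', group 2 = 'zzqsss', group 3 = '6'.

('78767', 'zzqsss', '6')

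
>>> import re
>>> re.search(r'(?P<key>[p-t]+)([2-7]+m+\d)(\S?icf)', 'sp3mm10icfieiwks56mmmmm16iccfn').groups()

This matches one or more of a character in [p-t] (captured as 'key'); then one or more of a character in [2-7], then one or more of the literal 'm', then a digit (captured); then optionally a non-whitespace character, then the literal 'icf' (captured).
`re.search` scans for the first position where the pattern succeeds.
The match spans [0:10] → 'sp3mm10icf'.
Captured: group 1 = 'sp', group 2 = '3mm1', group 3 = '0icf'.

('sp', '3mm1', '0icf')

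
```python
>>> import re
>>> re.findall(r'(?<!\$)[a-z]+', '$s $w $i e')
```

A negative assertion filters positions out without eating any characters.
Scanning left to right: at [9:10] → 'e'.
`findall` yields the raw match text (1 of them) because the pattern has no groups.

['e']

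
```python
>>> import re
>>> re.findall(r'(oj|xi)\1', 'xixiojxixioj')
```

After group 1 captures some text, `\1` only succeeds where that same text appears again.
Scanning left to right: at [0:4] match 'xixi', group 1 = 'xi'; at [6:10] match 'xixi', group 1 = 'xi'.
`findall` collects group 1 from each match (2 total).

['xi', 'xi']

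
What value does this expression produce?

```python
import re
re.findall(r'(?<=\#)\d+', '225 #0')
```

['0']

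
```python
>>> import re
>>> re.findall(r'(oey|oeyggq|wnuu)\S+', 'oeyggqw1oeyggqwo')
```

['oey']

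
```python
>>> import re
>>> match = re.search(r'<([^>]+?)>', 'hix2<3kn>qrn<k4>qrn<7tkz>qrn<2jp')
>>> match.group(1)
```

The match spans [4:9] → '<3kn>'.
Captured: group 1 = '3kn'.

'3kn'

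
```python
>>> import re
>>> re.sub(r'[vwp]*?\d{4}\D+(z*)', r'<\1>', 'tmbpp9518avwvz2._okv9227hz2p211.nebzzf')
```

'tmb<>2._ok<>2p211.nebzzf'

Pattern: zero or more of one of [vwp] (lazy), then exactly 4 of a digit; then one or more of a non-digit; then zero or more of a literal 'z' (captured).
Matches: at [3:14] → 'pp9518avwvz'; at [19:26] → 'v9227hz'.
Each match is replaced using the text its own group 1 captured.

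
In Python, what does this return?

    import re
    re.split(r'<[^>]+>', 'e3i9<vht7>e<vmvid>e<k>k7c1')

['e3i9', 'e', 'e', 'k7c1']

Matches to split on: at [4:10] → '<vht7>'; at [11:18] → '<vmvid>'; at [19:22] → '<k>'.
The string is cut at each match, leaving 4 pieces.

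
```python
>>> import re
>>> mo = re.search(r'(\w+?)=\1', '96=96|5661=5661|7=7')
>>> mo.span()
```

(0, 5)

The backreference `\1` re-matches whatever the first group consumed, character for character.
`re.search` scans for the first position where the pattern succeeds.
The match spans [0:5] → '96=96'.
Captured: group 1 = '96'.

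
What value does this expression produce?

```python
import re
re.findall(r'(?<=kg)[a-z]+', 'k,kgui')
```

The `(?=…)`/`(?<=…)` assertion just peeks at neighbouring text; it doesn't advance the match position.
No capturing groups, so `findall` returns the 1 full match string.

['ui']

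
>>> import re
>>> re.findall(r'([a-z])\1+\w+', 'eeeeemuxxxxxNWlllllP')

`\1` is not a pattern — it's the concrete string captured by group 1, re-applied verbatim.
Scanning left to right: at [0:20] match 'eeeeemuxxxxxNWlllllP', group 1 = 'e'.
Because there's exactly one group, `findall` drops the full match and keeps group 1 from the one hit.

['e']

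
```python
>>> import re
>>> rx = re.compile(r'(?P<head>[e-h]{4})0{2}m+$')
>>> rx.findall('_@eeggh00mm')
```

['eggh']

The pattern matches exactly 4 of a character in [e-h] (captured as 'head'); then exactly 2 of the literal '0', then one or more of a literal 'm'; then anchored at the end.
Scanning left to right: at [3:11] match 'eggh00mm', group 1 = 'eggh'.
Because there's exactly one group, `findall` drops the full match and keeps group 1 from the one hit.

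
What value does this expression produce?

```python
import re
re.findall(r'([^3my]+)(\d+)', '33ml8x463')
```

[('l8x46', '3')]

This matches one or more of any character except [3my] (captured); then one or more of a digit (captured).
Matches: at [3:9] match 'l8x463', groups = ('l8x46', '3').
Multiple groups make `findall` return tuples — one 2-tuple for the one match.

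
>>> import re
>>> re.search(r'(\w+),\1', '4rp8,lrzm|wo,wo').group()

'wo,wo'

After group 1 captures some text, `\1` only succeeds where that same text appears again.
`re.search` tries every starting position until one works.
The match spans [10:15] → 'wo,wo'.
Captured: group 1 = 'wo'.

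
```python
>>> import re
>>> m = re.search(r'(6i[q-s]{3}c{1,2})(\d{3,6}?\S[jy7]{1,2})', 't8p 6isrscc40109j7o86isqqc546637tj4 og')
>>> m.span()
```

This matches the literal '6i', then exactly 3 of a character in [q-s], then 1 to 2 of a literal 'c' (captured); then 3 to 6 of a digit (lazy), then a non-whitespace character, then 1 to 2 of one of [jy7] (captured).
The match spans [4:18] → '6isrscc40109j7'.

(4, 18)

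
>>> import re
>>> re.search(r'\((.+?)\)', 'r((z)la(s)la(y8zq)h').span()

The `?` after the quantifier makes it lazy — it takes as little as possible before letting the rest of the pattern try.
`re.search` tries every starting position until one works.
The match spans [1:5] → '((z)'.
Captured: group 1 = '(z'.

(1, 5)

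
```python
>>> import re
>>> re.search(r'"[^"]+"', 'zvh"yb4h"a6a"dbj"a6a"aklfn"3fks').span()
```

(3, 9)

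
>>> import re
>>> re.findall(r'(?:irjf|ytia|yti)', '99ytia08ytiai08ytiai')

['ytia', 'ytia', 'ytia']

Alternation isn't longest-match — the leftmost alternative that fits at this position is chosen.
No capturing groups, so `findall` returns the 3 full match strings.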